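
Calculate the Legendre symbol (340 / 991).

-1

Euler's criterion: (340/991) ≡ 340^495 (mod 991).
340^2 ≡ 644 (mod 991)
340^4 ≡ 498 (mod 991)
340^8 ≡ 254 (mod 991)
340^16 ≡ 101 (mod 991)
340^32 ≡ 291 (mod 991)
340^64 ≡ 446 (mod 991)
340^128 ≡ 716 (mod 991)
340^256 ≡ 309 (mod 991)
340^495 = 340^(256+128+64+32+8+4+2+1) ≡ 990 (mod 991).
Result is 990 ≡ −1, so (340/991) = −1.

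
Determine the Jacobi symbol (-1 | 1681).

1

First reduce: -1 ≡ 1680 (mod 1681).
Pull out 2^4: since 1681 ≡ 1 (mod 8), (2/1681) = +1, so (2/1681)^4 = +1.
Reciprocity: 105 ≡ 1 and 1681 ≡ 1 (mod 4), so (105/1681) = +(1681/105).
Reduce top mod 105: now compute (1/105).
Reached (1/105) = 1. Collecting the sign flips along the way, the symbol is +1.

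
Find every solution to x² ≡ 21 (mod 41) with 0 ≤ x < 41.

41 ≡ 1 (mod 4), so we find a root by search.
Trying successive values, 12² = 144 ≡ 21 (mod 41). The other root is 41 − 12 = 29.

12, 29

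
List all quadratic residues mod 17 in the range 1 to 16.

Square k = 1,…,8 (k and 17−k give the same square):
1²=1, 2²=4, 3²=9, 4²=16, 5²≡8, 6²≡2, 7²≡15, 8²≡13 (mod 17).
So the quadratic residues mod 17 are {1, 2, 4, 8, 9, 13, 15, 16}.

1 2 4 8 9 13 15 16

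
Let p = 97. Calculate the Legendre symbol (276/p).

Euler's criterion: (276/97) ≡ 82^48 (mod 97).
82^2 ≡ 31 (mod 97)
82^4 ≡ 88 (mod 97)
82^8 ≡ 81 (mod 97)
82^16 ≡ 62 (mod 97)
82^32 ≡ 61 (mod 97)
82^48 = 82^(32+16) ≡ 96 (mod 97).
Result is 96 ≡ −1, so (276/97) = −1.

-1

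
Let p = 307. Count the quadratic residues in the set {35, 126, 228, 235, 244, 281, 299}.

2

(35/307) = -1 → non-residue.
(126/307) = -1 → non-residue.
(228/307) = -1 → non-residue.
(235/307) = +1 → QR.
(244/307) = -1 → non-residue.
(281/307) = -1 → non-residue.
(299/307) = +1 → QR.
Total quadratic residues among the 7: 2.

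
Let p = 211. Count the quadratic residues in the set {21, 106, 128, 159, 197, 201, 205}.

2

(21/211) = +1 → QR.
(106/211) = -1 → non-residue.
(128/211) = -1 → non-residue.
(159/211) = -1 → non-residue.
(197/211) = -1 → non-residue.
(201/211) = +1 → QR.
(205/211) = -1 → non-residue.
Total quadratic residues among the 7: 2.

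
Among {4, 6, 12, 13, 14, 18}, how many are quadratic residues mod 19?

(4/19) = +1 → QR.
(6/19) = +1 → QR.
(12/19) = -1 → non-residue.
(13/19) = -1 → non-residue.
(14/19) = -1 → non-residue.
(18/19) = -1 → non-residue.
Total quadratic residues among the 6: 2.

2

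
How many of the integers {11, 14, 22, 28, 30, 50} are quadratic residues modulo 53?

2

(11/53) = +1 → QR.
(14/53) = -1 → non-residue.
(22/53) = -1 → non-residue.
(28/53) = +1 → QR.
(30/53) = -1 → non-residue.
(50/53) = -1 → non-residue.
Total quadratic residues among the 6: 2.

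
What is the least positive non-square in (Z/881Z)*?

(2/881) = +1, so 2 is a residue.
(3/881) = −1, so 3 is the smallest positive non-residue mod 881.

3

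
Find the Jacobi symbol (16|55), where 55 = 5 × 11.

Pull out 2^4: since 55 ≡ 7 (mod 8), (2/55) = +1, so (2/55)^4 = +1.
Reached (1/55) = 1. Collecting the sign flips along the way, the symbol is +1.

1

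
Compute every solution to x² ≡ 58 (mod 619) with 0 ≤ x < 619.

36, 583

Since 619 ≡ 3 (mod 4), a square root of 58 is 58^((619+1)/4) = 58^155 mod 619.
Repeated squaring: 58^2≡269, 58^4≡557, 58^8≡130, 58^16≡187, 58^32≡305, 58^64≡175, 58^128≡294 (mod 619).
58^155 = 58^(128+16+8+2+1) ≡ 36 (mod 619).
Check: 36² = 1296 ≡ 58 (mod 619). The two roots are 36 and 583.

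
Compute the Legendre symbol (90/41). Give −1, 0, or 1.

1

First reduce: 90 ≡ 8 (mod 41).
Pull out 2^3: since 41 ≡ 1 (mod 8), (2/41) = +1, so (2/41)^3 = +1.
Reached (1/41) = 1. Collecting the sign flips along the way, the symbol is +1.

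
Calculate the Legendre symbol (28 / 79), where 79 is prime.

-1

Euler's criterion: (28/79) ≡ 28^39 (mod 79).
28^2 ≡ 73 (mod 79)
28^4 ≡ 36 (mod 79)
28^8 ≡ 32 (mod 79)
28^16 ≡ 76 (mod 79)
28^32 ≡ 9 (mod 79)
28^39 = 28^(32+4+2+1) ≡ 78 (mod 79).
Result is 78 ≡ −1, so (28/79) = −1.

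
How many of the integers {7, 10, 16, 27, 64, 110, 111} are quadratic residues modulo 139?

3

(7/139) = +1 → QR.
(10/139) = -1 → non-residue.
(16/139) = +1 → QR.
(27/139) = -1 → non-residue.
(64/139) = +1 → QR.
(110/139) = -1 → non-residue.
(111/139) = -1 → non-residue.
Total quadratic residues among the 7: 3.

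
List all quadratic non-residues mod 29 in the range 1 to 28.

2 3 8 10 11 12 14 15 17 18 19 21 26 27

Square k = 1,…,14 (k and 29−k give the same square):
1²=1, 2²=4, 3²=9, 4²=16, 5²=25, 6²≡7, 7²≡20, 8²≡6, 9²≡23, 10²≡13, 11²≡5, 12²≡28, 13²≡24, 14²≡22 (mod 29).
The residues are {1, 4, 5, 6, 7, 9, 13, 16, 20, 22, 23, 24, 25, 28}; the non-residues are the remaining 14 nonzero classes.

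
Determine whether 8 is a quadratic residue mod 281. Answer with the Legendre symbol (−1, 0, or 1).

Pull out 2^3: since 281 ≡ 1 (mod 8), (2/281) = +1, so (2/281)^3 = +1.
Reached (1/281) = 1. Collecting the sign flips along the way, the symbol is +1.

1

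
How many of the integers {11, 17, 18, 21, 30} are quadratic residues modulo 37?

(11/37) = +1 → QR.
(17/37) = -1 → non-residue.
(18/37) = -1 → non-residue.
(21/37) = +1 → QR.
(30/37) = +1 → QR.
Total quadratic residues among the 5: 3.

3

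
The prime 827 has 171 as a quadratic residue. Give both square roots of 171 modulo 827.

Since 827 ≡ 3 (mod 4), a square root of 171 is 171^((827+1)/4) = 171^207 mod 827.
Repeated squaring: 171^2≡296, 171^4≡781, 171^8≡462, 171^16≡78, 171^32≡295, 171^64≡190, 171^128≡539 (mod 827).
171^207 = 171^(128+64+8+4+2+1) ≡ 677 (mod 827).
Check: 677² = 458329 ≡ 171 (mod 827). The two roots are 150 and 677.

150, 677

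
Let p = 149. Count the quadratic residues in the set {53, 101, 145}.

2

(53/149) = +1 → QR.
(101/149) = -1 → non-residue.
(145/149) = +1 → QR.
Total quadratic residues among the 3: 2.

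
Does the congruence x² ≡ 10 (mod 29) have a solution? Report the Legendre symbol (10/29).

-1

Pull out 2: since 29 ≡ 5 (mod 8), (2/29) = -1.
Reciprocity: 5 ≡ 1 and 29 ≡ 1 (mod 4), so (5/29) = +(29/5).
Reduce top mod 5: now compute (4/5).
Pull out 2^2: since 5 ≡ 5 (mod 8), (2/5) = -1, so (2/5)^2 = +1.
Reached (1/5) = 1. Collecting the sign flips along the way, the symbol is -1.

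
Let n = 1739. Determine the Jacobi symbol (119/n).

-1

Reciprocity: 119 ≡ 3 and 1739 ≡ 3 (mod 4), so (119/1739) = −(1739/119).
Reduce top mod 119: now compute (73/119).
Reciprocity: 73 ≡ 1 and 119 ≡ 3 (mod 4), so (73/119) = +(119/73).
Reduce top mod 73: now compute (46/73).
Pull out 2: since 73 ≡ 1 (mod 8), (2/73) = +1.
Reciprocity: 23 ≡ 3 and 73 ≡ 1 (mod 4), so (23/73) = +(73/23).
Reduce top mod 23: now compute (4/23).
Pull out 2^2: since 23 ≡ 7 (mod 8), (2/23) = +1, so (2/23)^2 = +1.
Reached (1/23) = 1. Collecting the sign flips along the way, the symbol is -1.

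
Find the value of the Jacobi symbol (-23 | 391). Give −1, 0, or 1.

0

First reduce: -23 ≡ 368 (mod 391).
Pull out 2^4: since 391 ≡ 7 (mod 8), (2/391) = +1, so (2/391)^4 = +1.
Reciprocity: 23 ≡ 3 and 391 ≡ 3 (mod 4), so (23/391) = −(391/23).
Reduce top mod 23: now compute (0/23).
Top reduces to 0: gcd > 1, so the symbol is 0.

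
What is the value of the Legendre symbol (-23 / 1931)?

-1

First reduce: -23 ≡ 1908 (mod 1931).
Pull out 2^2: since 1931 ≡ 3 (mod 8), (2/1931) = -1, so (2/1931)^2 = +1.
Reciprocity: 477 ≡ 1 and 1931 ≡ 3 (mod 4), so (477/1931) = +(1931/477).
Reduce top mod 477: now compute (23/477).
Reciprocity: 23 ≡ 3 and 477 ≡ 1 (mod 4), so (23/477) = +(477/23).
Reduce top mod 23: now compute (17/23).
Reciprocity: 17 ≡ 1 and 23 ≡ 3 (mod 4), so (17/23) = +(23/17).
Reduce top mod 17: now compute (6/17).
Pull out 2: since 17 ≡ 1 (mod 8), (2/17) = +1.
Reciprocity: 3 ≡ 3 and 17 ≡ 1 (mod 4), so (3/17) = +(17/3).
Reduce top mod 3: now compute (2/3).
Pull out 2: since 3 ≡ 3 (mod 8), (2/3) = -1.
Reached (1/3) = 1. Collecting the sign flips along the way, the symbol is -1.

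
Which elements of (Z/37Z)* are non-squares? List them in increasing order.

2, 5, 6, 8, 13, 14, 15, 17, 18, 19, 20, 22, 23, 24, 29, 31, 32, 35

Square k = 1,…,18 (k and 37−k give the same square):
1²=1, 2²=4, 3²=9, 4²=16, 5²=25, 6²=36, 7²≡12, 8²≡27, 9²≡7, 10²≡26, 11²≡10, 12²≡33, 13²≡21, 14²≡11, 15²≡3, 16²≡34, 17²≡30, 18²≡28 (mod 37).
The residues are {1, 3, 4, 7, 9, 10, 11, 12, 16, 21, 25, 26, 27, 28, 30, 33, 34, 36}; the non-residues are the remaining 18 nonzero classes.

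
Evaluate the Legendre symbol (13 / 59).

Reciprocity: 13 ≡ 1 and 59 ≡ 3 (mod 4), so (13/59) = +(59/13).
Reduce top mod 13: now compute (7/13).
Reciprocity: 7 ≡ 3 and 13 ≡ 1 (mod 4), so (7/13) = +(13/7).
Reduce top mod 7: now compute (6/7).
Pull out 2: since 7 ≡ 7 (mod 8), (2/7) = +1.
Reciprocity: 3 ≡ 3 and 7 ≡ 3 (mod 4), so (3/7) = −(7/3).
Reduce top mod 3: now compute (1/3).
Reached (1/3) = 1. Collecting the sign flips along the way, the symbol is -1.

-1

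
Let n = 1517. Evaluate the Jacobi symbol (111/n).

Reciprocity: 111 ≡ 3 and 1517 ≡ 1 (mod 4), so (111/1517) = +(1517/111).
Reduce top mod 111: now compute (74/111).
Pull out 2: since 111 ≡ 7 (mod 8), (2/111) = +1.
Reciprocity: 37 ≡ 1 and 111 ≡ 3 (mod 4), so (37/111) = +(111/37).
Reduce top mod 37: now compute (0/37).
Top reduces to 0: gcd > 1, so the symbol is 0.

0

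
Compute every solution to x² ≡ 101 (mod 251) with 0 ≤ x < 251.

58, 193

Since 251 ≡ 3 (mod 4), a square root of 101 is 101^((251+1)/4) = 101^63 mod 251.
Repeated squaring: 101^2≡161, 101^4≡68, 101^8≡106, 101^16≡192, 101^32≡218 (mod 251).
101^63 = 101^(32+16+8+4+2+1) ≡ 58 (mod 251).
Check: 58² = 3364 ≡ 101 (mod 251). The two roots are 58 and 193.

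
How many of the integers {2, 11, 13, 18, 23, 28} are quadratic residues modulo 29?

3

(2/29) = -1 → non-residue.
(11/29) = -1 → non-residue.
(13/29) = +1 → QR.
(18/29) = -1 → non-residue.
(23/29) = +1 → QR.
(28/29) = +1 → QR.
Total quadratic residues among the 6: 3.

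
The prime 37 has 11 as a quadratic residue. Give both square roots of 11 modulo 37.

37 ≡ 1 (mod 4), so we find a root by search.
Trying successive values, 14² = 196 ≡ 11 (mod 37). The other root is 37 − 14 = 23.

14, 23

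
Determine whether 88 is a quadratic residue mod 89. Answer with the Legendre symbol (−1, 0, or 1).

1

Pull out 2^3: since 89 ≡ 1 (mod 8), (2/89) = +1, so (2/89)^3 = +1.
Reciprocity: 11 ≡ 3 and 89 ≡ 1 (mod 4), so (11/89) = +(89/11).
Reduce top mod 11: now compute (1/11).
Reached (1/11) = 1. Collecting the sign flips along the way, the symbol is +1.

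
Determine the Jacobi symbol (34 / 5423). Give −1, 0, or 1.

Pull out 2: since 5423 ≡ 7 (mod 8), (2/5423) = +1.
Reciprocity: 17 ≡ 1 and 5423 ≡ 3 (mod 4), so (17/5423) = +(5423/17).
Reduce top mod 17: now compute (0/17).
Top reduces to 0: gcd > 1, so the symbol is 0.

0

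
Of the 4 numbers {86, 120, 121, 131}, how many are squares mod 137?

2

(86/137) = -1 → non-residue.
(120/137) = +1 → QR.
(121/137) = +1 → QR.
(131/137) = -1 → non-residue.
Total quadratic residues among the 4: 2.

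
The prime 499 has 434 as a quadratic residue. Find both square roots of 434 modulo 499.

Since 499 ≡ 3 (mod 4), a square root of 434 is 434^((499+1)/4) = 434^125 mod 499.
Repeated squaring: 434^2≡233, 434^4≡397, 434^8≡424, 434^16≡136, 434^32≡33, 434^64≡91 (mod 499).
434^125 = 434^(64+32+16+8+4+1) ≡ 292 (mod 499).
Check: 292² = 85264 ≡ 434 (mod 499). The two roots are 207 and 292.

207, 292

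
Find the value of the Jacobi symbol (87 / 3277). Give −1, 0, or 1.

Reciprocity: 87 ≡ 3 and 3277 ≡ 1 (mod 4), so (87/3277) = +(3277/87).
Reduce top mod 87: now compute (58/87).
Pull out 2: since 87 ≡ 7 (mod 8), (2/87) = +1.
Reciprocity: 29 ≡ 1 and 87 ≡ 3 (mod 4), so (29/87) = +(87/29).
Reduce top mod 29: now compute (0/29).
Top reduces to 0: gcd > 1, so the symbol is 0.

0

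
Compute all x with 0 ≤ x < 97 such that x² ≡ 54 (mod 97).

32, 65

97 ≡ 1 (mod 4), so we find a root by search.
Trying successive values, 32² = 1024 ≡ 54 (mod 97). The other root is 97 − 32 = 65.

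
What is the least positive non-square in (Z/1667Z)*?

2

(2/1667) = −1, so 2 is the smallest positive non-residue mod 1667.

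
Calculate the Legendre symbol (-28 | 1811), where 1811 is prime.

First reduce: -28 ≡ 1783 (mod 1811).
Reciprocity: 1783 ≡ 3 and 1811 ≡ 3 (mod 4), so (1783/1811) = −(1811/1783).
Reduce top mod 1783: now compute (28/1783).
Pull out 2^2: since 1783 ≡ 7 (mod 8), (2/1783) = +1, so (2/1783)^2 = +1.
Reciprocity: 7 ≡ 3 and 1783 ≡ 3 (mod 4), so (7/1783) = −(1783/7).
Reduce top mod 7: now compute (5/7).
Reciprocity: 5 ≡ 1 and 7 ≡ 3 (mod 4), so (5/7) = +(7/5).
Reduce top mod 5: now compute (2/5).
Pull out 2: since 5 ≡ 5 (mod 8), (2/5) = -1.
Reached (1/5) = 1. Collecting the sign flips along the way, the symbol is -1.

-1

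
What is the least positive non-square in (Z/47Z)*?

(2/47) = +1, so 2 is a residue.
(3/47) = +1, so 3 is a residue.
(4/47) = +1, so 4 is a residue.
(5/47) = −1, so 5 is the smallest positive non-residue mod 47.

5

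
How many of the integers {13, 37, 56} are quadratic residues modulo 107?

3

(13/107) = +1 → QR.
(37/107) = +1 → QR.
(56/107) = +1 → QR.
Total quadratic residues among the 3: 3.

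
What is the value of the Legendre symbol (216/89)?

-1

First reduce: 216 ≡ 38 (mod 89).
Pull out 2: since 89 ≡ 1 (mod 8), (2/89) = +1.
Reciprocity: 19 ≡ 3 and 89 ≡ 1 (mod 4), so (19/89) = +(89/19).
Reduce top mod 19: now compute (13/19).
Reciprocity: 13 ≡ 1 and 19 ≡ 3 (mod 4), so (13/19) = +(19/13).
Reduce top mod 13: now compute (6/13).
Pull out 2: since 13 ≡ 5 (mod 8), (2/13) = -1.
Reciprocity: 3 ≡ 3 and 13 ≡ 1 (mod 4), so (3/13) = +(13/3).
Reduce top mod 3: now compute (1/3).
Reached (1/3) = 1. Collecting the sign flips along the way, the symbol is -1.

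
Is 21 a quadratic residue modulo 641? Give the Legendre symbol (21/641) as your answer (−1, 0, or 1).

-1

Euler's criterion: (21/641) ≡ 21^320 (mod 641).
21^2 ≡ 441 (mod 641)
21^4 ≡ 258 (mod 641)
21^8 ≡ 541 (mod 641)
21^16 ≡ 385 (mod 641)
21^32 ≡ 154 (mod 641)
21^64 ≡ 640 (mod 641)
21^128 ≡ 1 (mod 641)
21^256 ≡ 1 (mod 641)
21^320 = 21^(256+64) ≡ 640 (mod 641).
Result is 640 ≡ −1, so (21/641) = −1.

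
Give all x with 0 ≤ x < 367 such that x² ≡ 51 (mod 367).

61, 306

Since 367 ≡ 3 (mod 4), a square root of 51 is 51^((367+1)/4) = 51^92 mod 367.
Repeated squaring: 51^2≡32, 51^4≡290, 51^8≡57, 51^16≡313, 51^32≡347, 51^64≡33 (mod 367).
51^92 = 51^(64+16+8+4) ≡ 61 (mod 367).
Check: 61² = 3721 ≡ 51 (mod 367). The two roots are 61 and 306.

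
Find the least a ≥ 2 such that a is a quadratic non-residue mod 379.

2

(2/379) = −1, so 2 is the smallest positive non-residue mod 379.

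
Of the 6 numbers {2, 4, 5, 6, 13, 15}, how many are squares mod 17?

4

(2/17) = +1 → QR.
(4/17) = +1 → QR.
(5/17) = -1 → non-residue.
(6/17) = -1 → non-residue.
(13/17) = +1 → QR.
(15/17) = +1 → QR.
Total quadratic residues among the 6: 4.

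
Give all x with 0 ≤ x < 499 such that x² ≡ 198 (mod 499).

Since 499 ≡ 3 (mod 4), a square root of 198 is 198^((499+1)/4) = 198^125 mod 499.
Repeated squaring: 198^2≡282, 198^4≡183, 198^8≡56, 198^16≡142, 198^32≡204, 198^64≡199 (mod 499).
198^125 = 198^(64+32+16+8+4+1) ≡ 342 (mod 499).
Check: 342² = 116964 ≡ 198 (mod 499). The two roots are 157 and 342.

157, 342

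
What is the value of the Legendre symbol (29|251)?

-1

Reciprocity: 29 ≡ 1 and 251 ≡ 3 (mod 4), so (29/251) = +(251/29).
Reduce top mod 29: now compute (19/29).
Reciprocity: 19 ≡ 3 and 29 ≡ 1 (mod 4), so (19/29) = +(29/19).
Reduce top mod 19: now compute (10/19).
Pull out 2: since 19 ≡ 3 (mod 8), (2/19) = -1.
Reciprocity: 5 ≡ 1 and 19 ≡ 3 (mod 4), so (5/19) = +(19/5).
Reduce top mod 5: now compute (4/5).
Pull out 2^2: since 5 ≡ 5 (mod 8), (2/5) = -1, so (2/5)^2 = +1.
Reached (1/5) = 1. Collecting the sign flips along the way, the symbol is -1.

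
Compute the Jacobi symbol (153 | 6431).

Reciprocity: 153 ≡ 1 and 6431 ≡ 3 (mod 4), so (153/6431) = +(6431/153).
Reduce top mod 153: now compute (5/153).
Reciprocity: 5 ≡ 1 and 153 ≡ 1 (mod 4), so (5/153) = +(153/5).
Reduce top mod 5: now compute (3/5).
Reciprocity: 3 ≡ 3 and 5 ≡ 1 (mod 4), so (3/5) = +(5/3).
Reduce top mod 3: now compute (2/3).
Pull out 2: since 3 ≡ 3 (mod 8), (2/3) = -1.
Reached (1/3) = 1. Collecting the sign flips along the way, the symbol is -1.

-1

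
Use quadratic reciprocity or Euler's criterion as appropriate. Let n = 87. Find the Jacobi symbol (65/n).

Reciprocity: 65 ≡ 1 and 87 ≡ 3 (mod 4), so (65/87) = +(87/65).
Reduce top mod 65: now compute (22/65).
Pull out 2: since 65 ≡ 1 (mod 8), (2/65) = +1.
Reciprocity: 11 ≡ 3 and 65 ≡ 1 (mod 4), so (11/65) = +(65/11).
Reduce top mod 11: now compute (10/11).
Pull out 2: since 11 ≡ 3 (mod 8), (2/11) = -1.
Reciprocity: 5 ≡ 1 and 11 ≡ 3 (mod 4), so (5/11) = +(11/5).
Reduce top mod 5: now compute (1/5).
Reached (1/5) = 1. Collecting the sign flips along the way, the symbol is -1.

-1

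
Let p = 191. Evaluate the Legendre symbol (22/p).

Euler's criterion: (22/191) ≡ 22^95 (mod 191).
22^2 ≡ 102 (mod 191)
22^4 ≡ 90 (mod 191)
22^8 ≡ 78 (mod 191)
22^16 ≡ 163 (mod 191)
22^32 ≡ 20 (mod 191)
22^64 ≡ 18 (mod 191)
22^95 = 22^(64+16+8+4+2+1) ≡ 190 (mod 191).
Result is 190 ≡ −1, so (22/191) = −1.

-1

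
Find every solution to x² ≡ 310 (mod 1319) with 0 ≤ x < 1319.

Since 1319 ≡ 3 (mod 4), a square root of 310 is 310^((1319+1)/4) = 310^330 mod 1319.
Repeated squaring: 310^2≡1132, 310^4≡675, 310^8≡570, 310^16≡426, 310^32≡773, 310^64≡22, 310^128≡484, 310^256≡793 (mod 1319).
310^330 = 310^(256+64+8+2) ≡ 587 (mod 1319).
Check: 587² = 344569 ≡ 310 (mod 1319). The two roots are 587 and 732.

587, 732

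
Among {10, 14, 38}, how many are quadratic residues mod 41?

1

(10/41) = +1 → QR.
(14/41) = -1 → non-residue.
(38/41) = -1 → non-residue.
Total quadratic residues among the 3: 1.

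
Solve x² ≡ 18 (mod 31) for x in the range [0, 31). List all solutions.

Since 31 ≡ 3 (mod 4), a square root of 18 is 18^((31+1)/4) = 18^8 mod 31.
Repeated squaring: 18^2≡14, 18^4≡10, 18^8≡7 (mod 31).
18^8 = 18^(8) ≡ 7 (mod 31).
Check: 7² = 49 ≡ 18 (mod 31). The two roots are 7 and 24.

7, 24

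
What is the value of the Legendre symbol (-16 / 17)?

1

First reduce: -16 ≡ 1 (mod 17).
Reached (1/17) = 1. Collecting the sign flips along the way, the symbol is +1.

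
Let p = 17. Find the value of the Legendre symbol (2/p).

Euler's criterion: (2/17) ≡ 2^8 (mod 17).
2^2 ≡ 4 (mod 17)
2^4 ≡ 16 (mod 17)
2^8 ≡ 1 (mod 17)
2^8 = 2^(8) ≡ 1 (mod 17).
Result is 1, so (2/17) = 1.

1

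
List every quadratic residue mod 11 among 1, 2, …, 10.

1, 3, 4, 5, 9

Square k = 1,…,5 (k and 11−k give the same square):
1²=1, 2²=4, 3²=9, 4²≡5, 5²≡3 (mod 11).
So the quadratic residues mod 11 are {1, 3, 4, 5, 9}.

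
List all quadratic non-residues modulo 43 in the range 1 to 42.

Square k = 1,…,21 (k and 43−k give the same square):
1²=1, 2²=4, 3²=9, 4²=16, 5²=25, 6²=36, 7²≡6, 8²≡21, 9²≡38, 10²≡14, 11²≡35, 12²≡15, 13²≡40, 14²≡24, 15²≡10, 16²≡41, 17²≡31, 18²≡23, 19²≡17, 20²≡13, 21²≡11 (mod 43).
The residues are {1, 4, 6, 9, 10, 11, 13, 14, 15, 16, 17, 21, 23, 24, 25, 31, 35, 36, 38, 40, 41}; the non-residues are the remaining 21 nonzero classes.

2,3,5,7,8,12,18,19,20,22,26,27,28,29,30,32,33,34,37,39,42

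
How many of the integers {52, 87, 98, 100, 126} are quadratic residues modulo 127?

4

(52/127) = +1 → QR.
(87/127) = +1 → QR.
(98/127) = +1 → QR.
(100/127) = +1 → QR.
(126/127) = -1 → non-residue.
Total quadratic residues among the 5: 4.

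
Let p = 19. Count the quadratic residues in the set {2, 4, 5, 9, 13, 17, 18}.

(2/19) = -1 → non-residue.
(4/19) = +1 → QR.
(5/19) = +1 → QR.
(9/19) = +1 → QR.
(13/19) = -1 → non-residue.
(17/19) = +1 → QR.
(18/19) = -1 → non-residue.
Total quadratic residues among the 7: 4.

4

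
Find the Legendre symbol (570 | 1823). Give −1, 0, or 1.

-1

Pull out 2: since 1823 ≡ 7 (mod 8), (2/1823) = +1.
Reciprocity: 285 ≡ 1 and 1823 ≡ 3 (mod 4), so (285/1823) = +(1823/285).
Reduce top mod 285: now compute (113/285).
Reciprocity: 113 ≡ 1 and 285 ≡ 1 (mod 4), so (113/285) = +(285/113).
Reduce top mod 113: now compute (59/113).
Reciprocity: 59 ≡ 3 and 113 ≡ 1 (mod 4), so (59/113) = +(113/59).
Reduce top mod 59: now compute (54/59).
Pull out 2: since 59 ≡ 3 (mod 8), (2/59) = -1.
Reciprocity: 27 ≡ 3 and 59 ≡ 3 (mod 4), so (27/59) = −(59/27).
Reduce top mod 27: now compute (5/27).
Reciprocity: 5 ≡ 1 and 27 ≡ 3 (mod 4), so (5/27) = +(27/5).
Reduce top mod 5: now compute (2/5).
Pull out 2: since 5 ≡ 5 (mod 8), (2/5) = -1.
Reached (1/5) = 1. Collecting the sign flips along the way, the symbol is -1.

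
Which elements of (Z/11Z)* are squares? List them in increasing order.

Square k = 1,…,5 (k and 11−k give the same square):
1²=1, 2²=4, 3²=9, 4²≡5, 5²≡3 (mod 11).
So the quadratic residues mod 11 are {1, 3, 4, 5, 9}.

1,3,4,5,9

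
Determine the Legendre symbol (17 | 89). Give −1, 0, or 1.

1

Euler's criterion: (17/89) ≡ 17^44 (mod 89).
17^2 ≡ 22 (mod 89)
17^4 ≡ 39 (mod 89)
17^8 ≡ 8 (mod 89)
17^16 ≡ 64 (mod 89)
17^32 ≡ 2 (mod 89)
17^44 = 17^(32+8+4) ≡ 1 (mod 89).
Result is 1, so (17/89) = 1.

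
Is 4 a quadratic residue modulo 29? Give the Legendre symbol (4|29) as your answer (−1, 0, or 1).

1

Pull out 2^2: since 29 ≡ 5 (mod 8), (2/29) = -1, so (2/29)^2 = +1.
Reached (1/29) = 1. Collecting the sign flips along the way, the symbol is +1.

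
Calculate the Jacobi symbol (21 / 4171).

Reciprocity: 21 ≡ 1 and 4171 ≡ 3 (mod 4), so (21/4171) = +(4171/21).
Reduce top mod 21: now compute (13/21).
Reciprocity: 13 ≡ 1 and 21 ≡ 1 (mod 4), so (13/21) = +(21/13).
Reduce top mod 13: now compute (8/13).
Pull out 2^3: since 13 ≡ 5 (mod 8), (2/13) = -1, so (2/13)^3 = -1.
Reached (1/13) = 1. Collecting the sign flips along the way, the symbol is -1.

-1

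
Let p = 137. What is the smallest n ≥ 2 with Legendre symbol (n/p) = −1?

(2/137) = +1, so 2 is a residue.
(3/137) = −1, so 3 is the smallest positive non-residue mod 137.

3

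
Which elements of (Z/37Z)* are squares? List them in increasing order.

Square k = 1,…,18 (k and 37−k give the same square):
1²=1, 2²=4, 3²=9, 4²=16, 5²=25, 6²=36, 7²≡12, 8²≡27, 9²≡7, 10²≡26, 11²≡10, 12²≡33, 13²≡21, 14²≡11, 15²≡3, 16²≡34, 17²≡30, 18²≡28 (mod 37).
So the quadratic residues mod 37 are {1, 3, 4, 7, 9, 10, 11, 12, 16, 21, 25, 26, 27, 28, 30, 33, 34, 36}.

1 3 4 7 9 10 11 12 16 21 25 26 27 28 30 33 34 36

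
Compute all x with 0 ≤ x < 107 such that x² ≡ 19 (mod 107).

33, 74

Since 107 ≡ 3 (mod 4), a square root of 19 is 19^((107+1)/4) = 19^27 mod 107.
Repeated squaring: 19^2≡40, 19^4≡102, 19^8≡25, 19^16≡90 (mod 107).
19^27 = 19^(16+8+2+1) ≡ 33 (mod 107).
Check: 33² = 1089 ≡ 19 (mod 107). The two roots are 33 and 74.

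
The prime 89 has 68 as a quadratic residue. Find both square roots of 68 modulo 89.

89 ≡ 1 (mod 4), so we find a root by search.
Trying successive values, 35² = 1225 ≡ 68 (mod 89). The other root is 89 − 35 = 54.

35, 54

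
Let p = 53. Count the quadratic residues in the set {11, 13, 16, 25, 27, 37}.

(11/53) = +1 → QR.
(13/53) = +1 → QR.
(16/53) = +1 → QR.
(25/53) = +1 → QR.
(27/53) = -1 → non-residue.
(37/53) = +1 → QR.
Total quadratic residues among the 6: 5.

5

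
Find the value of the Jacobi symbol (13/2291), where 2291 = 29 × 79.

Reciprocity: 13 ≡ 1 and 2291 ≡ 3 (mod 4), so (13/2291) = +(2291/13).
Reduce top mod 13: now compute (3/13).
Reciprocity: 3 ≡ 3 and 13 ≡ 1 (mod 4), so (3/13) = +(13/3).
Reduce top mod 3: now compute (1/3).
Reached (1/3) = 1. Collecting the sign flips along the way, the symbol is +1.

1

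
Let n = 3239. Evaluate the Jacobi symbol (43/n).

-1

Reciprocity: 43 ≡ 3 and 3239 ≡ 3 (mod 4), so (43/3239) = −(3239/43).
Reduce top mod 43: now compute (14/43).
Pull out 2: since 43 ≡ 3 (mod 8), (2/43) = -1.
Reciprocity: 7 ≡ 3 and 43 ≡ 3 (mod 4), so (7/43) = −(43/7).
Reduce top mod 7: now compute (1/7).
Reached (1/7) = 1. Collecting the sign flips along the way, the symbol is -1.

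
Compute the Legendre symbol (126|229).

Euler's criterion: (126/229) ≡ 126^114 (mod 229).
126^2 ≡ 75 (mod 229)
126^4 ≡ 129 (mod 229)
126^8 ≡ 153 (mod 229)
126^16 ≡ 51 (mod 229)
126^32 ≡ 82 (mod 229)
126^64 ≡ 83 (mod 229)
126^114 = 126^(64+32+16+2) ≡ 1 (mod 229).
Result is 1, so (126/229) = 1.

1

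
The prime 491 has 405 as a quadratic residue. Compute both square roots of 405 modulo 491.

150, 341

Since 491 ≡ 3 (mod 4), a square root of 405 is 405^((491+1)/4) = 405^123 mod 491.
Repeated squaring: 405^2≡31, 405^4≡470, 405^8≡441, 405^16≡45, 405^32≡61, 405^64≡284 (mod 491).
405^123 = 405^(64+32+16+8+2+1) ≡ 341 (mod 491).
Check: 341² = 116281 ≡ 405 (mod 491). The two roots are 150 and 341.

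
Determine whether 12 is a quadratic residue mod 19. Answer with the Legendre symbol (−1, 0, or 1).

-1

Pull out 2^2: since 19 ≡ 3 (mod 8), (2/19) = -1, so (2/19)^2 = +1.
Reciprocity: 3 ≡ 3 and 19 ≡ 3 (mod 4), so (3/19) = −(19/3).
Reduce top mod 3: now compute (1/3).
Reached (1/3) = 1. Collecting the sign flips along the way, the symbol is -1.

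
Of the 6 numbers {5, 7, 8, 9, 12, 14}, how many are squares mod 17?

2

(5/17) = -1 → non-residue.
(7/17) = -1 → non-residue.
(8/17) = +1 → QR.
(9/17) = +1 → QR.
(12/17) = -1 → non-residue.
(14/17) = -1 → non-residue.
Total quadratic residues among the 6: 2.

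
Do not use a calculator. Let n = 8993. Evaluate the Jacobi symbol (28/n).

-1

Pull out 2^2: since 8993 ≡ 1 (mod 8), (2/8993) = +1, so (2/8993)^2 = +1.
Reciprocity: 7 ≡ 3 and 8993 ≡ 1 (mod 4), so (7/8993) = +(8993/7).
Reduce top mod 7: now compute (5/7).
Reciprocity: 5 ≡ 1 and 7 ≡ 3 (mod 4), so (5/7) = +(7/5).
Reduce top mod 5: now compute (2/5).
Pull out 2: since 5 ≡ 5 (mod 8), (2/5) = -1.
Reached (1/5) = 1. Collecting the sign flips along the way, the symbol is -1.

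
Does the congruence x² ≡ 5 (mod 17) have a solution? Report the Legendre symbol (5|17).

Reciprocity: 5 ≡ 1 and 17 ≡ 1 (mod 4), so (5/17) = +(17/5).
Reduce top mod 5: now compute (2/5).
Pull out 2: since 5 ≡ 5 (mod 8), (2/5) = -1.
Reached (1/5) = 1. Collecting the sign flips along the way, the symbol is -1.

-1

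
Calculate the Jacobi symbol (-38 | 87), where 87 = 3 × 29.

1

First reduce: -38 ≡ 49 (mod 87).
Reciprocity: 49 ≡ 1 and 87 ≡ 3 (mod 4), so (49/87) = +(87/49).
Reduce top mod 49: now compute (38/49).
Pull out 2: since 49 ≡ 1 (mod 8), (2/49) = +1.
Reciprocity: 19 ≡ 3 and 49 ≡ 1 (mod 4), so (19/49) = +(49/19).
Reduce top mod 19: now compute (11/19).
Reciprocity: 11 ≡ 3 and 19 ≡ 3 (mod 4), so (11/19) = −(19/11).
Reduce top mod 11: now compute (8/11).
Pull out 2^3: since 11 ≡ 3 (mod 8), (2/11) = -1, so (2/11)^3 = -1.
Reached (1/11) = 1. Collecting the sign flips along the way, the symbol is +1.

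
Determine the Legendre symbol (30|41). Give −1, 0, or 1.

-1

Pull out 2: since 41 ≡ 1 (mod 8), (2/41) = +1.
Reciprocity: 15 ≡ 3 and 41 ≡ 1 (mod 4), so (15/41) = +(41/15).
Reduce top mod 15: now compute (11/15).
Reciprocity: 11 ≡ 3 and 15 ≡ 3 (mod 4), so (11/15) = −(15/11).
Reduce top mod 11: now compute (4/11).
Pull out 2^2: since 11 ≡ 3 (mod 8), (2/11) = -1, so (2/11)^2 = +1.
Reached (1/11) = 1. Collecting the sign flips along the way, the symbol is -1.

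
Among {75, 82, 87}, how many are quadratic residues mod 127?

2

(75/127) = -1 → non-residue.
(82/127) = +1 → QR.
(87/127) = +1 → QR.
Total quadratic residues among the 3: 2.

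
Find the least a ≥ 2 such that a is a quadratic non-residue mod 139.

2

(2/139) = −1, so 2 is the smallest positive non-residue mod 139.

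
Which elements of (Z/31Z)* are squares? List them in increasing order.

Square k = 1,…,15 (k and 31−k give the same square):
1²=1, 2²=4, 3²=9, 4²=16, 5²=25, 6²≡5, 7²≡18, 8²≡2, 9²≡19, 10²≡7, 11²≡28, 12²≡20, 13²≡14, 14²≡10, 15²≡8 (mod 31).
So the quadratic residues mod 31 are {1, 2, 4, 5, 7, 8, 9, 10, 14, 16, 18, 19, 20, 25, 28}.

1, 2, 4, 5, 7, 8, 9, 10, 14, 16, 18, 19, 20, 25, 28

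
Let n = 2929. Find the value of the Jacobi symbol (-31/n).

-1

First reduce: -31 ≡ 2898 (mod 2929).
Pull out 2: since 2929 ≡ 1 (mod 8), (2/2929) = +1.
Reciprocity: 1449 ≡ 1 and 2929 ≡ 1 (mod 4), so (1449/2929) = +(2929/1449).
Reduce top mod 1449: now compute (31/1449).
Reciprocity: 31 ≡ 3 and 1449 ≡ 1 (mod 4), so (31/1449) = +(1449/31).
Reduce top mod 31: now compute (23/31).
Reciprocity: 23 ≡ 3 and 31 ≡ 3 (mod 4), so (23/31) = −(31/23).
Reduce top mod 23: now compute (8/23).
Pull out 2^3: since 23 ≡ 7 (mod 8), (2/23) = +1, so (2/23)^3 = +1.
Reached (1/23) = 1. Collecting the sign flips along the way, the symbol is -1.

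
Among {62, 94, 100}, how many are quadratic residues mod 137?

1

(62/137) = -1 → non-residue.
(94/137) = -1 → non-residue.
(100/137) = +1 → QR.
Total quadratic residues among the 3: 1.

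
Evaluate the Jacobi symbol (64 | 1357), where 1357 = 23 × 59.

1

Pull out 2^6: since 1357 ≡ 5 (mod 8), (2/1357) = -1, so (2/1357)^6 = +1.
Reached (1/1357) = 1. Collecting the sign flips along the way, the symbol is +1.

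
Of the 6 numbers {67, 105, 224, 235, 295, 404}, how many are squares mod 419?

(67/419) = -1 → non-residue.
(105/419) = +1 → QR.
(224/419) = -1 → non-residue.
(235/419) = +1 → QR.
(295/419) = +1 → QR.
(404/419) = -1 → non-residue.
Total quadratic residues among the 6: 3.

3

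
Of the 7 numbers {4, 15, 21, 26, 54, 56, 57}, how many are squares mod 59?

5

(4/59) = +1 → QR.
(15/59) = +1 → QR.
(21/59) = +1 → QR.
(26/59) = +1 → QR.
(54/59) = -1 → non-residue.
(56/59) = -1 → non-residue.
(57/59) = +1 → QR.
Total quadratic residues among the 7: 5.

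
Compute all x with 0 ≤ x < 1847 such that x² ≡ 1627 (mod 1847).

486, 1361

Since 1847 ≡ 3 (mod 4), a square root of 1627 is 1627^((1847+1)/4) = 1627^462 mod 1847.
Repeated squaring: 1627^2≡378, 1627^4≡665, 1627^8≡792, 1627^16≡1131, 1627^32≡1037, 1627^64≡415, 1627^128≡454, 1627^256≡1099 (mod 1847).
1627^462 = 1627^(256+128+64+8+4+2) ≡ 486 (mod 1847).
Check: 486² = 236196 ≡ 1627 (mod 1847). The two roots are 486 and 1361.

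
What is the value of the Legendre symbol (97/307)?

1

Reciprocity: 97 ≡ 1 and 307 ≡ 3 (mod 4), so (97/307) = +(307/97).
Reduce top mod 97: now compute (16/97).
Pull out 2^4: since 97 ≡ 1 (mod 8), (2/97) = +1, so (2/97)^4 = +1.
Reached (1/97) = 1. Collecting the sign flips along the way, the symbol is +1.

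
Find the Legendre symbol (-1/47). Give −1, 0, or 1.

-1

Euler's criterion: (-1/47) ≡ 46^23 (mod 47).
46^2 ≡ 1 (mod 47)
46^4 ≡ 1 (mod 47)
46^8 ≡ 1 (mod 47)
46^16 ≡ 1 (mod 47)
46^23 = 46^(16+4+2+1) ≡ 46 (mod 47).
Result is 46 ≡ −1, so (-1/47) = −1.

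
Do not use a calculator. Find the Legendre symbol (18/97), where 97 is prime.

1

Pull out 2: since 97 ≡ 1 (mod 8), (2/97) = +1.
Reciprocity: 9 ≡ 1 and 97 ≡ 1 (mod 4), so (9/97) = +(97/9).
Reduce top mod 9: now compute (7/9).
Reciprocity: 7 ≡ 3 and 9 ≡ 1 (mod 4), so (7/9) = +(9/7).
Reduce top mod 7: now compute (2/7).
Pull out 2: since 7 ≡ 7 (mod 8), (2/7) = +1.
Reached (1/7) = 1. Collecting the sign flips along the way, the symbol is +1.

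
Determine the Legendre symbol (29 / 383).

Euler's criterion: (29/383) ≡ 29^191 (mod 383).
29^2 ≡ 75 (mod 383)
29^4 ≡ 263 (mod 383)
29^8 ≡ 229 (mod 383)
29^16 ≡ 353 (mod 383)
29^32 ≡ 134 (mod 383)
29^64 ≡ 338 (mod 383)
29^128 ≡ 110 (mod 383)
29^191 = 29^(128+32+16+8+4+2+1) ≡ 1 (mod 383).
Result is 1, so (29/383) = 1.

1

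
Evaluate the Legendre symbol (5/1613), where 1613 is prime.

-1

Reciprocity: 5 ≡ 1 and 1613 ≡ 1 (mod 4), so (5/1613) = +(1613/5).
Reduce top mod 5: now compute (3/5).
Reciprocity: 3 ≡ 3 and 5 ≡ 1 (mod 4), so (3/5) = +(5/3).
Reduce top mod 3: now compute (2/3).
Pull out 2: since 3 ≡ 3 (mod 8), (2/3) = -1.
Reached (1/3) = 1. Collecting the sign flips along the way, the symbol is -1.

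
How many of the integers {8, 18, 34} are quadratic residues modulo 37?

(8/37) = -1 → non-residue.
(18/37) = -1 → non-residue.
(34/37) = +1 → QR.
Total quadratic residues among the 3: 1.

1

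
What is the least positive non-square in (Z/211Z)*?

2

(2/211) = −1, so 2 is the smallest positive non-residue mod 211.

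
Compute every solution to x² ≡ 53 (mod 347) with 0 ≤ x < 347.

Since 347 ≡ 3 (mod 4), a square root of 53 is 53^((347+1)/4) = 53^87 mod 347.
Repeated squaring: 53^2≡33, 53^4≡48, 53^8≡222, 53^16≡10, 53^32≡100, 53^64≡284 (mod 347).
53^87 = 53^(64+16+4+2+1) ≡ 327 (mod 347).
Check: 327² = 106929 ≡ 53 (mod 347). The two roots are 20 and 327.

20, 327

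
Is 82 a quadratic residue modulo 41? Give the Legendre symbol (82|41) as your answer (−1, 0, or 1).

First reduce: 82 ≡ 0 (mod 41).
Top reduces to 0: gcd > 1, so the symbol is 0.

0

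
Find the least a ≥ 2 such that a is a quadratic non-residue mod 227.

2

(2/227) = −1, so 2 is the smallest positive non-residue mod 227.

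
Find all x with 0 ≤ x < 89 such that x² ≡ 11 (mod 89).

89 ≡ 1 (mod 4), so we find a root by search.
Trying successive values, 10² = 100 ≡ 11 (mod 89). The other root is 89 − 10 = 79.

10, 79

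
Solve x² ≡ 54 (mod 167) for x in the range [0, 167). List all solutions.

80, 87

Since 167 ≡ 3 (mod 4), a square root of 54 is 54^((167+1)/4) = 54^42 mod 167.
Repeated squaring: 54^2≡77, 54^4≡84, 54^8≡42, 54^16≡94, 54^32≡152 (mod 167).
54^42 = 54^(32+8+2) ≡ 87 (mod 167).
Check: 87² = 7569 ≡ 54 (mod 167). The two roots are 80 and 87.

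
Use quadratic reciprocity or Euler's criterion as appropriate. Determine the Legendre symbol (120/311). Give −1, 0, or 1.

1

Pull out 2^3: since 311 ≡ 7 (mod 8), (2/311) = +1, so (2/311)^3 = +1.
Reciprocity: 15 ≡ 3 and 311 ≡ 3 (mod 4), so (15/311) = −(311/15).
Reduce top mod 15: now compute (11/15).
Reciprocity: 11 ≡ 3 and 15 ≡ 3 (mod 4), so (11/15) = −(15/11).
Reduce top mod 11: now compute (4/11).
Pull out 2^2: since 11 ≡ 3 (mod 8), (2/11) = -1, so (2/11)^2 = +1.
Reached (1/11) = 1. Collecting the sign flips along the way, the symbol is +1.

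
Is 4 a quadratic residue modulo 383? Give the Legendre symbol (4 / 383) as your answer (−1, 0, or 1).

Euler's criterion: (4/383) ≡ 4^191 (mod 383).
4^2 ≡ 16 (mod 383)
4^4 ≡ 256 (mod 383)
4^8 ≡ 43 (mod 383)
4^16 ≡ 317 (mod 383)
4^32 ≡ 143 (mod 383)
4^64 ≡ 150 (mod 383)
4^128 ≡ 286 (mod 383)
4^191 = 4^(128+32+16+8+4+2+1) ≡ 1 (mod 383).
Result is 1, so (4/383) = 1.

1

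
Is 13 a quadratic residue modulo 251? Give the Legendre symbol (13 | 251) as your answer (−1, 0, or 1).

1

Reciprocity: 13 ≡ 1 and 251 ≡ 3 (mod 4), so (13/251) = +(251/13).
Reduce top mod 13: now compute (4/13).
Pull out 2^2: since 13 ≡ 5 (mod 8), (2/13) = -1, so (2/13)^2 = +1.
Reached (1/13) = 1. Collecting the sign flips along the way, the symbol is +1.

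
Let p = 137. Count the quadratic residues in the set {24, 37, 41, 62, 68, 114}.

2

(24/137) = -1 → non-residue.
(37/137) = +1 → QR.
(41/137) = -1 → non-residue.
(62/137) = -1 → non-residue.
(68/137) = +1 → QR.
(114/137) = -1 → non-residue.
Total quadratic residues among the 6: 2.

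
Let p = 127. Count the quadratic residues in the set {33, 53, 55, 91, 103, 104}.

(33/127) = -1 → non-residue.
(53/127) = -1 → non-residue.
(55/127) = -1 → non-residue.
(91/127) = -1 → non-residue.
(103/127) = +1 → QR.
(104/127) = +1 → QR.
Total quadratic residues among the 6: 2.

2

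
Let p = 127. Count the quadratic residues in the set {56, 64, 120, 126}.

(56/127) = -1 → non-residue.
(64/127) = +1 → QR.
(120/127) = +1 → QR.
(126/127) = -1 → non-residue.
Total quadratic residues among the 4: 2.

2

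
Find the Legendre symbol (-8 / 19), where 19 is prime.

1

Euler's criterion: (-8/19) ≡ 11^9 (mod 19).
11^2 ≡ 7 (mod 19)
11^4 ≡ 11 (mod 19)
11^8 ≡ 7 (mod 19)
11^9 = 11^(8+1) ≡ 1 (mod 19).
Result is 1, so (-8/19) = 1.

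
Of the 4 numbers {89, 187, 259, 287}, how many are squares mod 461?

2

(89/461) = +1 → QR.
(187/461) = -1 → non-residue.
(259/461) = +1 → QR.
(287/461) = -1 → non-residue.
Total quadratic residues among the 4: 2.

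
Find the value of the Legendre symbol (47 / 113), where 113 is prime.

-1

Euler's criterion: (47/113) ≡ 47^56 (mod 113).
47^2 ≡ 62 (mod 113)
47^4 ≡ 2 (mod 113)
47^8 ≡ 4 (mod 113)
47^16 ≡ 16 (mod 113)
47^32 ≡ 30 (mod 113)
47^56 = 47^(32+16+8) ≡ 112 (mod 113).
Result is 112 ≡ −1, so (47/113) = −1.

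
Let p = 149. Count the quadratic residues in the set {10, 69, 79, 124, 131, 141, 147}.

2

(10/149) = -1 → non-residue.
(69/149) = +1 → QR.
(79/149) = -1 → non-residue.
(124/149) = +1 → QR.
(131/149) = -1 → non-residue.
(141/149) = -1 → non-residue.
(147/149) = -1 → non-residue.
Total quadratic residues among the 7: 2.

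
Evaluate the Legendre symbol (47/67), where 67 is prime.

Euler's criterion: (47/67) ≡ 47^33 (mod 67).
47^2 ≡ 65 (mod 67)
47^4 ≡ 4 (mod 67)
47^8 ≡ 16 (mod 67)
47^16 ≡ 55 (mod 67)
47^32 ≡ 10 (mod 67)
47^33 = 47^(32+1) ≡ 1 (mod 67).
Result is 1, so (47/67) = 1.

1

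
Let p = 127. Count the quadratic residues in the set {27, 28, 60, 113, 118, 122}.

(27/127) = -1 → non-residue.
(28/127) = -1 → non-residue.
(60/127) = +1 → QR.
(113/127) = +1 → QR.
(118/127) = -1 → non-residue.
(122/127) = +1 → QR.
Total quadratic residues among the 6: 3.

3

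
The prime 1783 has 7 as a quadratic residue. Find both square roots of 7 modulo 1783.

557, 1226

Since 1783 ≡ 3 (mod 4), a square root of 7 is 7^((1783+1)/4) = 7^446 mod 1783.
Repeated squaring: 7^2≡49, 7^4≡618, 7^8≡362, 7^16≡885, 7^32≡488, 7^64≡1005, 7^128≡847, 7^256≡643 (mod 1783).
7^446 = 7^(256+128+32+16+8+4+2) ≡ 557 (mod 1783).
Check: 557² = 310249 ≡ 7 (mod 1783). The two roots are 557 and 1226.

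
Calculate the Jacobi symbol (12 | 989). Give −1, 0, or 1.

Pull out 2^2: since 989 ≡ 5 (mod 8), (2/989) = -1, so (2/989)^2 = +1.
Reciprocity: 3 ≡ 3 and 989 ≡ 1 (mod 4), so (3/989) = +(989/3).
Reduce top mod 3: now compute (2/3).
Pull out 2: since 3 ≡ 3 (mod 8), (2/3) = -1.
Reached (1/3) = 1. Collecting the sign flips along the way, the symbol is -1.

-1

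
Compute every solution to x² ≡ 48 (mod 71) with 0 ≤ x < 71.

30, 41

Since 71 ≡ 3 (mod 4), a square root of 48 is 48^((71+1)/4) = 48^18 mod 71.
Repeated squaring: 48^2≡32, 48^4≡30, 48^8≡48, 48^16≡32 (mod 71).
48^18 = 48^(16+2) ≡ 30 (mod 71).
Check: 30² = 900 ≡ 48 (mod 71). The two roots are 30 and 41.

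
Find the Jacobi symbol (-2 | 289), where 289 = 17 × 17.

First reduce: -2 ≡ 287 (mod 289).
Reciprocity: 287 ≡ 3 and 289 ≡ 1 (mod 4), so (287/289) = +(289/287).
Reduce top mod 287: now compute (2/287).
Pull out 2: since 287 ≡ 7 (mod 8), (2/287) = +1.
Reached (1/287) = 1. Collecting the sign flips along the way, the symbol is +1.

1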